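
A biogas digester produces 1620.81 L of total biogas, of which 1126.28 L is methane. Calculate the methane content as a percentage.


CH4% = V_CH4 / V_total * 100
= 1126.28 / 1620.81 * 100
= 69.4887%

69.4887%


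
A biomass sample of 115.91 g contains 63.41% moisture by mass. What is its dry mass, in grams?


Wd = Ww * (1 - MC/100)
= 115.91 * (1 - 63.41/100)
= 42.4115 g

42.4115 g


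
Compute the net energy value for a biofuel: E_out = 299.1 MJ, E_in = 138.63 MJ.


NEV = E_out - E_in
= 299.1 - 138.63
= 160.4700 MJ

160.4700 MJ


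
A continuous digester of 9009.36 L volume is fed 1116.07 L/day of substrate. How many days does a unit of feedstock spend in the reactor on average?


HRT = V / Q
= 9009.36 / 1116.07
= 8.0724 days

8.0724 days


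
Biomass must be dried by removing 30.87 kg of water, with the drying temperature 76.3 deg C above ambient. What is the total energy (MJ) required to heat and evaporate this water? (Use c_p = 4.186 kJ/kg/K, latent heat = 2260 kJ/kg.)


E = m_water * (4.186 * dT + 2260) / 1000
= 30.87 * (4.186 * 76.3 + 2260) / 1000
= 79.6258 MJ

79.6258 MJ


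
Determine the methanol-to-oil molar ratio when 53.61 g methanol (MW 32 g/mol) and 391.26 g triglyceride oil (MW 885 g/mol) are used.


Molar ratio = n_MeOH / n_oil = (MeOH/32) / (oil/885) = (MeOH * 885) / (32 * oil)
= (53.61 * 885) / (32 * 391.26)
= 3.7894

3.7894


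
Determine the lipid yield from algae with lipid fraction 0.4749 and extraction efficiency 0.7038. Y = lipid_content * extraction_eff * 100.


Y = lipid_content * extraction_eff * 100
= 0.4749 * 0.7038 * 100
= 33.4235%

33.4235%


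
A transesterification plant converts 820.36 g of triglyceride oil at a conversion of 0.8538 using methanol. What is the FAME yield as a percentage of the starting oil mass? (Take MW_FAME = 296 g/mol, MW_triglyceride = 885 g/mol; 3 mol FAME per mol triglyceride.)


m_FAME = oil * conv * (3 * 296 / 885) = oil * conv * (888/885)
= 820.36 * 0.8538 * 888 / 885
= 702.7977 g
Y = m_FAME / oil * 100 = conv * (888/885) * 100
= 0.8538 * 888 / 885 * 100
= 85.67%

85.67%


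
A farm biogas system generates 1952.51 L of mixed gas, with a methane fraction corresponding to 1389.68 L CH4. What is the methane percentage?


CH4% = V_CH4 / V_total * 100
= 1389.68 / 1952.51 * 100
= 71.1740%

71.1740%


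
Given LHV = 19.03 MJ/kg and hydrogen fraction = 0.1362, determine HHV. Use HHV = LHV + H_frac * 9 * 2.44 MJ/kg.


HHV = LHV + H_frac * 9 * 2.44
= 19.03 + 0.1362 * 9 * 2.44
= 22.0210 MJ/kg

22.0210 MJ/kg


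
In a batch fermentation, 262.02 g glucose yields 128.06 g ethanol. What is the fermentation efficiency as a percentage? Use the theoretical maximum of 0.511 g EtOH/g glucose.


Fermentation efficiency = (actual / (0.511 * glucose)) * 100
= (128.06 / (0.511 * 262.02)) * 100
= 95.6441%

95.6441%


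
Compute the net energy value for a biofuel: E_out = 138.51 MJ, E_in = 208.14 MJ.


NEV = E_out - E_in
= 138.51 - 208.14
= -69.6300 MJ

-69.6300 MJ


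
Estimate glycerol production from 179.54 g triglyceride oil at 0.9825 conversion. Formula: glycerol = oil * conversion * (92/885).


glycerol = oil * conv * (92/885)
= 179.54 * 0.9825 * 92 / 885
= 18.3374 g

18.3374 g


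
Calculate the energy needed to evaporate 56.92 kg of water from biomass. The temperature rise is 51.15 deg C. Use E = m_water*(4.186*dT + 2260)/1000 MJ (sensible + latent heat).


E = m_water * (4.186 * dT + 2260) / 1000
= 56.92 * (4.186 * 51.15 + 2260) / 1000
= 140.8266 MJ

140.8266 MJ


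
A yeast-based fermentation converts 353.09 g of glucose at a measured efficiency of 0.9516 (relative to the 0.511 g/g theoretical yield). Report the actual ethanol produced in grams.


Actual ethanol: m = 0.511 * 353.09 * 0.9516
m = 171.6962 g

171.6962 g


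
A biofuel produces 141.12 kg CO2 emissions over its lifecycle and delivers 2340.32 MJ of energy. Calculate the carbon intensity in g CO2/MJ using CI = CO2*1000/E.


CI = CO2 * 1000 / E
= 141.12 * 1000 / 2340.32
= 60.2994 g CO2/MJ

60.2994 g CO2/MJ


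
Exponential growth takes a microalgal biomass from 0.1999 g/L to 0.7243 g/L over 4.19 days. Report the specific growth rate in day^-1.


mu = ln(X2/X1) / dt
= ln(0.7243/0.1999) / 4.19
= 0.3073 per day

0.3073 per day


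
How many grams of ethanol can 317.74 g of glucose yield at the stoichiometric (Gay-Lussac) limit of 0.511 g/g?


Theoretical ethanol yield: m_EtOH = 0.511 * m_glucose
m_EtOH = 0.511 * 317.74 = 162.3651 g

162.3651 g


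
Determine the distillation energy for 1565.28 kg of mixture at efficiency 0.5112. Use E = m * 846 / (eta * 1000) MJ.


E = m * 846 / (eta * 1000)
= 1565.28 * 846 / (0.5112 * 1000)
= 2590.4282 MJ

2590.4282 MJ


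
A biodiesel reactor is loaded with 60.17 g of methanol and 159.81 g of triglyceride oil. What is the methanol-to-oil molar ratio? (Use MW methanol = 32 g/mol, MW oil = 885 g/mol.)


Molar ratio = n_MeOH / n_oil = (MeOH/32) / (oil/885) = (MeOH * 885) / (32 * oil)
= (60.17 * 885) / (32 * 159.81)
= 10.4128

10.4128


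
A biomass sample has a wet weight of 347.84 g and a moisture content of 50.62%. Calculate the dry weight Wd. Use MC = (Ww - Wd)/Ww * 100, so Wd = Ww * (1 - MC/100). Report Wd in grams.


Wd = Ww * (1 - MC/100)
= 347.84 * (1 - 50.62/100)
= 171.7634 g

171.7634 g


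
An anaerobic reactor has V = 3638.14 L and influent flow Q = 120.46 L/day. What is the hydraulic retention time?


HRT = V / Q
= 3638.14 / 120.46
= 30.2021 days

30.2021 days


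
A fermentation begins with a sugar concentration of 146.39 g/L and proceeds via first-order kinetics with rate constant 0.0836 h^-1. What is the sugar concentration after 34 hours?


S = S0 * exp(-k * t)
S = 146.39 * exp(-0.0836 * 34)
S = 8.5324 g/L

8.5324 g/L


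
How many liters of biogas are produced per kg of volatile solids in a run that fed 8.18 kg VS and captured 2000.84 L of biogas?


Y = V / VS
= 2000.84 / 8.18
= 244.6015 L/kg VS

244.6015 L/kg VS


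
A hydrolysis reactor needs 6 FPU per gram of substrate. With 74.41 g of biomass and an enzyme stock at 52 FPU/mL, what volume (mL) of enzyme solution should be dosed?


V = dosage * m_sub / activity
V = 6 * 74.41 / 52
V = 8.5858 mL

8.5858 mL


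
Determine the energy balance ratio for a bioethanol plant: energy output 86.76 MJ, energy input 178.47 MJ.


EROI = E_out / E_in
= 86.76 / 178.47
= 0.4861

0.4861


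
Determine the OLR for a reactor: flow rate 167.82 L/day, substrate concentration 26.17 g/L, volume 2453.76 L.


OLR = Q * S / V
= 167.82 * 26.17 / 2453.76
= 1.7898 g/L/day

1.7898 g/L/day


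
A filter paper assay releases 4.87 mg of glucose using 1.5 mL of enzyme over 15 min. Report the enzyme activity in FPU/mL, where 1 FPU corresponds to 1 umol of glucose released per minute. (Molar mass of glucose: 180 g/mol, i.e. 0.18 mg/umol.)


Activity = glucose_mg / (0.18 mg/umol * V_mL * t_min)
= 4.87 / (0.18 * 1.5 * 15)
= 1.2025 FPU/mL

1.2025 FPU/mL


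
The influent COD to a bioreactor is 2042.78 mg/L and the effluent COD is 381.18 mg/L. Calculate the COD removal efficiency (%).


eta = (COD_in - COD_out) / COD_in * 100
= (2042.78 - 381.18) / 2042.78 * 100
= 81.3401%

81.3401%


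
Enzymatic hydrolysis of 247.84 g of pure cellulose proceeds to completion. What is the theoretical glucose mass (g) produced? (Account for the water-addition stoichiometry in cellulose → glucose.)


glucose = cellulose * 180/162
= 247.84 * 180/162
= 275.3778 g

275.3778 g


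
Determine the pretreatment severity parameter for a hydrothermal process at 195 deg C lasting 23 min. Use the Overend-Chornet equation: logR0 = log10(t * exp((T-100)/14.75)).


logR0 = log10(t * exp((T - 100) / 14.75))
= log10(23 * exp((195 - 100) / 14.75))
= 4.1589

4.1589


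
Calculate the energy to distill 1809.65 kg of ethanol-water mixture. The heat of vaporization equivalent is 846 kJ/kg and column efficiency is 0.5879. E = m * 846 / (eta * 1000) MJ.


E = m * 846 / (eta * 1000)
= 1809.65 * 846 / (0.5879 * 1000)
= 2604.1230 MJ

2604.1230 MJ


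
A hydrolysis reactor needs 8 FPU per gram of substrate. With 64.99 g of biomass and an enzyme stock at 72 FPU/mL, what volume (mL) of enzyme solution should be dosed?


V = dosage * m_sub / activity
V = 8 * 64.99 / 72
V = 7.2211 mL

7.2211 mL


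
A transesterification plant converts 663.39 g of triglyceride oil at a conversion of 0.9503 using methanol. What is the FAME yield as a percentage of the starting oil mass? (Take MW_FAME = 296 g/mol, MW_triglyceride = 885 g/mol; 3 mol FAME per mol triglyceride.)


m_FAME = oil * conv * (3 * 296 / 885) = oil * conv * (888/885)
= 663.39 * 0.9503 * 888 / 885
= 632.5565 g
Y = m_FAME / oil * 100 = conv * (888/885) * 100
= 0.9503 * 888 / 885 * 100
= 95.35%

95.35%


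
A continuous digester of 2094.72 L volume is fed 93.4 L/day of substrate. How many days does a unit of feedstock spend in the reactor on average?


HRT = V / Q
= 2094.72 / 93.4
= 22.4274 days

22.4274 days


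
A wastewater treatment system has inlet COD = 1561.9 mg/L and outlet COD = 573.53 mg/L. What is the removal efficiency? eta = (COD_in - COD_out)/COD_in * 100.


eta = (COD_in - COD_out) / COD_in * 100
= (1561.9 - 573.53) / 1561.9 * 100
= 63.2800%

63.2800%


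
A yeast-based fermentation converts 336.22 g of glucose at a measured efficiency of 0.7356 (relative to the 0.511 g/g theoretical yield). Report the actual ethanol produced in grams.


Actual ethanol: m = 0.511 * 336.22 * 0.7356
m = 126.3823 g

126.3823 g


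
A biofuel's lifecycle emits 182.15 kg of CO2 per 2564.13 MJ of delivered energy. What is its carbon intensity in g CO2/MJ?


CI = CO2 * 1000 / E
= 182.15 * 1000 / 2564.13
= 71.0377 g CO2/MJ

71.0377 g CO2/MJ


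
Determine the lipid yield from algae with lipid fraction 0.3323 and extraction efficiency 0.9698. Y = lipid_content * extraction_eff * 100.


Y = lipid_content * extraction_eff * 100
= 0.3323 * 0.9698 * 100
= 32.2265%

32.2265%


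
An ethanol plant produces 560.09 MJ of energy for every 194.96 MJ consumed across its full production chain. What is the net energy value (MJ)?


NEV = E_out - E_in
= 560.09 - 194.96
= 365.1300 MJ

365.1300 MJ


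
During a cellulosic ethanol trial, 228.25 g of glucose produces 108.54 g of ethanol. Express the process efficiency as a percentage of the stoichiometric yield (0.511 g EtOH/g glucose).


Fermentation efficiency = (actual / (0.511 * glucose)) * 100
= (108.54 / (0.511 * 228.25)) * 100
= 93.0589%

93.0589%


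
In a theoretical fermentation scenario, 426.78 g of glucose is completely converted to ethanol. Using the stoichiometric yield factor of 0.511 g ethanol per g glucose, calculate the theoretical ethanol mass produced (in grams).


Theoretical ethanol yield: m_EtOH = 0.511 * m_glucose
m_EtOH = 0.511 * 426.78 = 218.0846 g

218.0846 g


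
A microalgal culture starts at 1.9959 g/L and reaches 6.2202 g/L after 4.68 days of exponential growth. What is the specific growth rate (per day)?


mu = ln(X2/X1) / dt
= ln(6.2202/1.9959) / 4.68
= 0.2429 per day

0.2429 per day


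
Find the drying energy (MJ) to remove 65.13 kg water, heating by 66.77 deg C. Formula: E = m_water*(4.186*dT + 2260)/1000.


E = m_water * (4.186 * dT + 2260) / 1000
= 65.13 * (4.186 * 66.77 + 2260) / 1000
= 165.3976 MJ

165.3976 MJ


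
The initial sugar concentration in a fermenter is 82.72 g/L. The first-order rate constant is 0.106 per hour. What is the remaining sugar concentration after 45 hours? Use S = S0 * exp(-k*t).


S = S0 * exp(-k * t)
S = 82.72 * exp(-0.106 * 45)
S = 0.7015 g/L

0.7015 g/L


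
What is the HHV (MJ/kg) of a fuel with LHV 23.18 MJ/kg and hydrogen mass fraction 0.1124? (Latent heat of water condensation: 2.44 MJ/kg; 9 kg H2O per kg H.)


HHV = LHV + H_frac * 9 * 2.44
= 23.18 + 0.1124 * 9 * 2.44
= 25.6483 MJ/kg

25.6483 MJ/kg


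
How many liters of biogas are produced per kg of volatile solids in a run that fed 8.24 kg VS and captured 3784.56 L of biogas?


Y = V / VS
= 3784.56 / 8.24
= 459.2913 L/kg VS

459.2913 L/kg VS


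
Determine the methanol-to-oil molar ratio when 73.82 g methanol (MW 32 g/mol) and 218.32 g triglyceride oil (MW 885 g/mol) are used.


Molar ratio = n_MeOH / n_oil = (MeOH/32) / (oil/885) = (MeOH * 885) / (32 * oil)
= (73.82 * 885) / (32 * 218.32)
= 9.3513

9.3513


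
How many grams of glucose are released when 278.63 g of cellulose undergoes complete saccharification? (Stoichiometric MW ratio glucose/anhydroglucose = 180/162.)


glucose = cellulose * 180/162
= 278.63 * 180/162
= 309.5889 g

309.5889 g


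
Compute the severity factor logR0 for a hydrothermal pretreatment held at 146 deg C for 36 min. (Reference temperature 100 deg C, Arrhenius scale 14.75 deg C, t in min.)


logR0 = log10(t * exp((T - 100) / 14.75))
= log10(36 * exp((146 - 100) / 14.75))
= 2.9107

2.9107


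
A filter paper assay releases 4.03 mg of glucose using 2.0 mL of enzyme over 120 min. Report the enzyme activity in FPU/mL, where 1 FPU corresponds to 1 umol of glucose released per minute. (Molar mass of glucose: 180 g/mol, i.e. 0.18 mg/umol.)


Activity = glucose_mg / (0.18 mg/umol * V_mL * t_min)
= 4.03 / (0.18 * 2.0 * 120)
= 0.0933 FPU/mL

0.0933 FPU/mL


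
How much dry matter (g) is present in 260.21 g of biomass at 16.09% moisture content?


Wd = Ww * (1 - MC/100)
= 260.21 * (1 - 16.09/100)
= 218.3422 g

218.3422 g


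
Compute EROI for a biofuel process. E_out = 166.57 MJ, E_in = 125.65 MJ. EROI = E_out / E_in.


EROI = E_out / E_in
= 166.57 / 125.65
= 1.3257

1.3257


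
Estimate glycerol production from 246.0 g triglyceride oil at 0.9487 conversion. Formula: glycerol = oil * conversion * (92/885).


glycerol = oil * conv * (92/885)
= 246.0 * 0.9487 * 92 / 885
= 24.2610 g

24.2610 g


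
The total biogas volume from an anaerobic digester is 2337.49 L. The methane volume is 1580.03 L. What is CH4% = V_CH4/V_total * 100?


CH4% = V_CH4 / V_total * 100
= 1580.03 / 2337.49 * 100
= 67.5952%

67.5952%


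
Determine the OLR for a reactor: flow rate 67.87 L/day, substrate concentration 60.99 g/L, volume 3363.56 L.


OLR = Q * S / V
= 67.87 * 60.99 / 3363.56
= 1.2307 g/L/day

1.2307 g/L/day


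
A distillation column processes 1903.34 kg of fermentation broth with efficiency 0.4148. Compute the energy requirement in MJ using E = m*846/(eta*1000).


E = m * 846 / (eta * 1000)
= 1903.34 * 846 / (0.4148 * 1000)
= 3881.9326 MJ

3881.9326 MJ


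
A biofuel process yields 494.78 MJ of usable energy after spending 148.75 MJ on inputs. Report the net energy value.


NEV = E_out - E_in
= 494.78 - 148.75
= 346.0300 MJ

346.0300 MJ


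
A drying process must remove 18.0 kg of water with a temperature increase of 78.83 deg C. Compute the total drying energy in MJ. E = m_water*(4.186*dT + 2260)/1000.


E = m_water * (4.186 * dT + 2260) / 1000
= 18.0 * (4.186 * 78.83 + 2260) / 1000
= 46.6197 MJ

46.6197 MJ


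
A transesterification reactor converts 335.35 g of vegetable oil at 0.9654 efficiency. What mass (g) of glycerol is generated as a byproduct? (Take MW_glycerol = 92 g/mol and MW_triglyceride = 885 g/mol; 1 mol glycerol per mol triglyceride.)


glycerol = oil * conv * (92/885)
= 335.35 * 0.9654 * 92 / 885
= 33.6550 g

33.6550 g


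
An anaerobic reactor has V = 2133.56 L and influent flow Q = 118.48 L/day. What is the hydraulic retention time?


HRT = V / Q
= 2133.56 / 118.48
= 18.0078 days

18.0078 days


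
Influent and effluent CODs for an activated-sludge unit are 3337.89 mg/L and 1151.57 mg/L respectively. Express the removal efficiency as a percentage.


eta = (COD_in - COD_out) / COD_in * 100
= (3337.89 - 1151.57) / 3337.89 * 100
= 65.5001%

65.5001%


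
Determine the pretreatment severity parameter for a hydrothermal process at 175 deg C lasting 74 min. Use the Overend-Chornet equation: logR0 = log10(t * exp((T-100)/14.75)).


logR0 = log10(t * exp((T - 100) / 14.75))
= log10(74 * exp((175 - 100) / 14.75))
= 4.0775

4.0775


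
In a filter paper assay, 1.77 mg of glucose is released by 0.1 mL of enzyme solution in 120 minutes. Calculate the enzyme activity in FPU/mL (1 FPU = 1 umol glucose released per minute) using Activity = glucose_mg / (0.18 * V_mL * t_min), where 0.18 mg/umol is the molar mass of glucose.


Activity = glucose_mg / (0.18 mg/umol * V_mL * t_min)
= 1.77 / (0.18 * 0.1 * 120)
= 0.8194 FPU/mL

0.8194 FPU/mL


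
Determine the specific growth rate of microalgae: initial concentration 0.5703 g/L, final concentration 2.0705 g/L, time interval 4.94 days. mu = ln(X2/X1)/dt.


mu = ln(X2/X1) / dt
= ln(2.0705/0.5703) / 4.94
= 0.2610 per day

0.2610 per day


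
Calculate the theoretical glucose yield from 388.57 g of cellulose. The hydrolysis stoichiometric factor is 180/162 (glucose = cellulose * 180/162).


glucose = cellulose * 180/162
= 388.57 * 180/162
= 431.7444 g

431.7444 g


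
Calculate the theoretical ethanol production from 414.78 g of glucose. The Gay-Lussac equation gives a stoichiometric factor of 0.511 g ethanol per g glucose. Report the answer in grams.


Theoretical ethanol yield: m_EtOH = 0.511 * m_glucose
m_EtOH = 0.511 * 414.78 = 211.9526 g

211.9526 g


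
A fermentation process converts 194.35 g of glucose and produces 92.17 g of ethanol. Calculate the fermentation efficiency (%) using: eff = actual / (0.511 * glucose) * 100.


Fermentation efficiency = (actual / (0.511 * glucose)) * 100
= (92.17 / (0.511 * 194.35)) * 100
= 92.8077%

92.8077%


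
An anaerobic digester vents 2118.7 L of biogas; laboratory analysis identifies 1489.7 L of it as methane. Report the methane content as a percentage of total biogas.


CH4% = V_CH4 / V_total * 100
= 1489.7 / 2118.7 * 100
= 70.3120%

70.3120%


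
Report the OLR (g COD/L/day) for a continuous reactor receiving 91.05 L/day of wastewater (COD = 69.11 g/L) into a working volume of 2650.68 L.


OLR = Q * S / V
= 91.05 * 69.11 / 2650.68
= 2.3739 g/L/day

2.3739 g/L/day


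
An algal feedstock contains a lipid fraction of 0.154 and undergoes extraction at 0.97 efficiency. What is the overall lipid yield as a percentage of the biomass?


Y = lipid_content * extraction_eff * 100
= 0.154 * 0.97 * 100
= 14.9380%

14.9380%


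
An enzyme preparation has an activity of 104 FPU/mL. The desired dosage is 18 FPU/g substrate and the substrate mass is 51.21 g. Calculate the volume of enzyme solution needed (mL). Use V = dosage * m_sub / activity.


V = dosage * m_sub / activity
V = 18 * 51.21 / 104
V = 8.8633 mL

8.8633 mL


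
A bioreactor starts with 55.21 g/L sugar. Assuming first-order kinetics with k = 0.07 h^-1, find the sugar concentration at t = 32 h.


S = S0 * exp(-k * t)
S = 55.21 * exp(-0.07 * 32)
S = 5.8776 g/L

5.8776 g/L


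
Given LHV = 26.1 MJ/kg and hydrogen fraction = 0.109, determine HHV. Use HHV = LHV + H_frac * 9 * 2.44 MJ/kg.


HHV = LHV + H_frac * 9 * 2.44
= 26.1 + 0.109 * 9 * 2.44
= 28.4936 MJ/kg

28.4936 MJ/kg


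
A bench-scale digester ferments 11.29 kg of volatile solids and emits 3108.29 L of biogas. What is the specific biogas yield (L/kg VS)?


Y = V / VS
= 3108.29 / 11.29
= 275.3136 L/kg VS

275.3136 L/kg VS


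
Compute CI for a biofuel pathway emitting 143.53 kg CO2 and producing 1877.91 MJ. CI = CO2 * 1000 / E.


CI = CO2 * 1000 / E
= 143.53 * 1000 / 1877.91
= 76.4307 g CO2/MJ

76.4307 g CO2/MJ


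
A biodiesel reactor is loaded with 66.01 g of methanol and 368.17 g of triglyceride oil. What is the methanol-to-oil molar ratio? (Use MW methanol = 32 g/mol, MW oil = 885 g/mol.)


Molar ratio = n_MeOH / n_oil = (MeOH/32) / (oil/885) = (MeOH * 885) / (32 * oil)
= (66.01 * 885) / (32 * 368.17)
= 4.9585

4.9585


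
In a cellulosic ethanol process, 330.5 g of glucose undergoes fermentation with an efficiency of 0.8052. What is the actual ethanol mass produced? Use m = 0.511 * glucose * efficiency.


Actual ethanol: m = 0.511 * 330.5 * 0.8052
m = 135.9866 g

135.9866 g


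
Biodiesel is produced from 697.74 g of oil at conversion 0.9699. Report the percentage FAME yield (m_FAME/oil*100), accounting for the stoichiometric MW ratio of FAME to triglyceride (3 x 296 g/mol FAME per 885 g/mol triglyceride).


m_FAME = oil * conv * (3 * 296 / 885) = oil * conv * (888/885)
= 697.74 * 0.9699 * 888 / 885
= 679.0321 g
Y = m_FAME / oil * 100 = conv * (888/885) * 100
= 0.9699 * 888 / 885 * 100
= 97.32%

97.32%


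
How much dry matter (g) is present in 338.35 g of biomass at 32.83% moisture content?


Wd = Ww * (1 - MC/100)
= 338.35 * (1 - 32.83/100)
= 227.2697 g

227.2697 g


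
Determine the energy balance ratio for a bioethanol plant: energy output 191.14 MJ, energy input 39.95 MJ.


EROI = E_out / E_in
= 191.14 / 39.95
= 4.7845

4.7845


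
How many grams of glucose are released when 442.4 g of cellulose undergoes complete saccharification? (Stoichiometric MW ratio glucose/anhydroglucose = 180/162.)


glucose = cellulose * 180/162
= 442.4 * 180/162
= 491.5556 g

491.5556 g


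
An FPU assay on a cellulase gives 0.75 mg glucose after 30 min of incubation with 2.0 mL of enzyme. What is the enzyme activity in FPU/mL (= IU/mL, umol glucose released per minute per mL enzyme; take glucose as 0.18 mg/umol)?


Activity = glucose_mg / (0.18 mg/umol * V_mL * t_min)
= 0.75 / (0.18 * 2.0 * 30)
= 0.0694 FPU/mL

0.0694 FPU/mL


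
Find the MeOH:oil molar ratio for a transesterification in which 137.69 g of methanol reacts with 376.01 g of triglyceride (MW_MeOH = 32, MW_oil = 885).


Molar ratio = n_MeOH / n_oil = (MeOH/32) / (oil/885) = (MeOH * 885) / (32 * oil)
= (137.69 * 885) / (32 * 376.01)
= 10.1274

10.1274


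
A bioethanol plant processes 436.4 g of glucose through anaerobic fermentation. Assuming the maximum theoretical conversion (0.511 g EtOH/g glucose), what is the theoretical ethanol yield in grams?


Theoretical ethanol yield: m_EtOH = 0.511 * m_glucose
m_EtOH = 0.511 * 436.4 = 223.0004 g

223.0004 g


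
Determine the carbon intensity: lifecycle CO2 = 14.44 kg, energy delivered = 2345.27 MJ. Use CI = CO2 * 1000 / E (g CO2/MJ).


CI = CO2 * 1000 / E
= 14.44 * 1000 / 2345.27
= 6.1571 g CO2/MJ

6.1571 g CO2/MJ


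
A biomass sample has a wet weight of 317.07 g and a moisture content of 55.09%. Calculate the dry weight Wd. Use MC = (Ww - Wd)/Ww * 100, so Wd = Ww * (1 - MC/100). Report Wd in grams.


Wd = Ww * (1 - MC/100)
= 317.07 * (1 - 55.09/100)
= 142.3961 g

142.3961 g


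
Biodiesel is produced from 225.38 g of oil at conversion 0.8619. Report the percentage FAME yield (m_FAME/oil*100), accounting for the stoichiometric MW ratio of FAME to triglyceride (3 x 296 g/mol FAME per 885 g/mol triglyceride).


m_FAME = oil * conv * (3 * 296 / 885) = oil * conv * (888/885)
= 225.38 * 0.8619 * 888 / 885
= 194.9135 g
Y = m_FAME / oil * 100 = conv * (888/885) * 100
= 0.8619 * 888 / 885 * 100
= 86.48%

86.48%


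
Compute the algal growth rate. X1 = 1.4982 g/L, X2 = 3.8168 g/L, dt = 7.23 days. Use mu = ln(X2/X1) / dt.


mu = ln(X2/X1) / dt
= ln(3.8168/1.4982) / 7.23
= 0.1293 per day

0.1293 per day


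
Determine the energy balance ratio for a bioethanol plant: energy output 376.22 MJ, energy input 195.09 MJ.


EROI = E_out / E_in
= 376.22 / 195.09
= 1.9284

1.9284


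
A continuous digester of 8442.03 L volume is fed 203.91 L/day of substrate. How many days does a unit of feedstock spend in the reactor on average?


HRT = V / Q
= 8442.03 / 203.91
= 41.4008 days

41.4008 days


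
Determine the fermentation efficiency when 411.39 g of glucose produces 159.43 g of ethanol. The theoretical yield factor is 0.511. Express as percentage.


Fermentation efficiency = (actual / (0.511 * glucose)) * 100
= (159.43 / (0.511 * 411.39)) * 100
= 75.8395%

75.8395%


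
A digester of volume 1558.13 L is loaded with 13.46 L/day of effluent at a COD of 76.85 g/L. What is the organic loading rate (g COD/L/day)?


OLR = Q * S / V
= 13.46 * 76.85 / 1558.13
= 0.6639 g/L/day

0.6639 g/L/day


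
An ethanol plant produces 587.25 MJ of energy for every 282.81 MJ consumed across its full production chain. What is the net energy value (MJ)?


NEV = E_out - E_in
= 587.25 - 282.81
= 304.4400 MJ

304.4400 MJ


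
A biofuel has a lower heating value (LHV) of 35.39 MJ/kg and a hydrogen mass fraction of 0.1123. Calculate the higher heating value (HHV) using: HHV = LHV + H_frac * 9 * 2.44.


HHV = LHV + H_frac * 9 * 2.44
= 35.39 + 0.1123 * 9 * 2.44
= 37.8561 MJ/kg

37.8561 MJ/kg


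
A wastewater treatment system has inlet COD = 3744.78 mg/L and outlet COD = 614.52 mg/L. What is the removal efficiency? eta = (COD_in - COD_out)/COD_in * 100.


eta = (COD_in - COD_out) / COD_in * 100
= (3744.78 - 614.52) / 3744.78 * 100
= 83.5900%

83.5900%


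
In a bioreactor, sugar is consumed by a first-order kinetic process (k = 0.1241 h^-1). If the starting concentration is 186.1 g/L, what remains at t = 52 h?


S = S0 * exp(-k * t)
S = 186.1 * exp(-0.1241 * 52)
S = 0.2932 g/L

0.2932 g/L


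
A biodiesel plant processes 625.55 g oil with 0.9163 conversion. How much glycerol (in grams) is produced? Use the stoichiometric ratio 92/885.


glycerol = oil * conv * (92/885)
= 625.55 * 0.9163 * 92 / 885
= 59.5860 g

59.5860 g


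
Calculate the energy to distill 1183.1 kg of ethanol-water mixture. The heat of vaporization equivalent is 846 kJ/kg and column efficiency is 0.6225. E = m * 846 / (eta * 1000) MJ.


E = m * 846 / (eta * 1000)
= 1183.1 * 846 / (0.6225 * 1000)
= 1607.8757 MJ

1607.8757 MJ


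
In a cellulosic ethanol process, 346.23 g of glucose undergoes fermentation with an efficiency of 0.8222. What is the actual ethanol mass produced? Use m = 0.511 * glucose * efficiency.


Actual ethanol: m = 0.511 * 346.23 * 0.8222
m = 145.4665 g

145.4665 g


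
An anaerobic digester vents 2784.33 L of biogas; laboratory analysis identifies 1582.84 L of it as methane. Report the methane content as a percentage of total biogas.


CH4% = V_CH4 / V_total * 100
= 1582.84 / 2784.33 * 100
= 56.8481%

56.8481%


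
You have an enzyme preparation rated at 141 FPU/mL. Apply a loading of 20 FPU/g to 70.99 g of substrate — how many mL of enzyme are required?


V = dosage * m_sub / activity
V = 20 * 70.99 / 141
V = 10.0695 mL

10.0695 mL


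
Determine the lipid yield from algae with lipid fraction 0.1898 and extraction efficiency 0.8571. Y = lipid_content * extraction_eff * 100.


Y = lipid_content * extraction_eff * 100
= 0.1898 * 0.8571 * 100
= 16.2678%

16.2678%


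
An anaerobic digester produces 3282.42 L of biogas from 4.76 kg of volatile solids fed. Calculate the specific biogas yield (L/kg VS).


Y = V / VS
= 3282.42 / 4.76
= 689.5840 L/kg VS

689.5840 L/kg VS


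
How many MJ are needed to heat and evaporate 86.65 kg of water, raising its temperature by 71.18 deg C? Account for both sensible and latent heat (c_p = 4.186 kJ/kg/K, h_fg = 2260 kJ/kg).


E = m_water * (4.186 * dT + 2260) / 1000
= 86.65 * (4.186 * 71.18 + 2260) / 1000
= 221.6472 MJ

221.6472 MJ


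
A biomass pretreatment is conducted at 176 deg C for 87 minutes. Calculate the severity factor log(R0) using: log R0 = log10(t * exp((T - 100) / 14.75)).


logR0 = log10(t * exp((T - 100) / 14.75))
= log10(87 * exp((176 - 100) / 14.75))
= 4.1772

4.1772


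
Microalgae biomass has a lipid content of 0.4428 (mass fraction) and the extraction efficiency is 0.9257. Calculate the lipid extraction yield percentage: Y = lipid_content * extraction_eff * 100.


Y = lipid_content * extraction_eff * 100
= 0.4428 * 0.9257 * 100
= 40.9900%

40.9900%


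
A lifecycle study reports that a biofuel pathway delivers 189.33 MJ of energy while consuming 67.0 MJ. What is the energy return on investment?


EROI = E_out / E_in
= 189.33 / 67.0
= 2.8258

2.8258


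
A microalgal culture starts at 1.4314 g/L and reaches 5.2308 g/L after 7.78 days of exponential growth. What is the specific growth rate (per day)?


mu = ln(X2/X1) / dt
= ln(5.2308/1.4314) / 7.78
= 0.1666 per day

0.1666 per day


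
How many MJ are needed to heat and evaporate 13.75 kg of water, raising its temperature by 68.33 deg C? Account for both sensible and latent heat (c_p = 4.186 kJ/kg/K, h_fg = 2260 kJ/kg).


E = m_water * (4.186 * dT + 2260) / 1000
= 13.75 * (4.186 * 68.33 + 2260) / 1000
= 35.0079 MJ

35.0079 MJ


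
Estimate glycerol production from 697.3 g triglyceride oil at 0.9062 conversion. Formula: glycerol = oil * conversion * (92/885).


glycerol = oil * conv * (92/885)
= 697.3 * 0.9062 * 92 / 885
= 65.6883 g

65.6883 g


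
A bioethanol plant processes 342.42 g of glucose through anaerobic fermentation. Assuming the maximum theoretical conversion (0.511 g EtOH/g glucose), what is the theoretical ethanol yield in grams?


Theoretical ethanol yield: m_EtOH = 0.511 * m_glucose
m_EtOH = 0.511 * 342.42 = 174.9766 g

174.9766 g


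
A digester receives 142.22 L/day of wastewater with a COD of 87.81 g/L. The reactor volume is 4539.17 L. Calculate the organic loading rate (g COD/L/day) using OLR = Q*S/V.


OLR = Q * S / V
= 142.22 * 87.81 / 4539.17
= 2.7512 g/L/day

2.7512 g/L/day


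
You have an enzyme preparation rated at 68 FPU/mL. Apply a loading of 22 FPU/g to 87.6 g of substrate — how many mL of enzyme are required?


V = dosage * m_sub / activity
V = 22 * 87.6 / 68
V = 28.3412 mL

28.3412 mL


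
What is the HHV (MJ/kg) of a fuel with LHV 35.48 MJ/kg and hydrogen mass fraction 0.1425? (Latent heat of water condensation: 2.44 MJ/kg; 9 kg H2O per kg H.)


HHV = LHV + H_frac * 9 * 2.44
= 35.48 + 0.1425 * 9 * 2.44
= 38.6093 MJ/kg

38.6093 MJ/kg


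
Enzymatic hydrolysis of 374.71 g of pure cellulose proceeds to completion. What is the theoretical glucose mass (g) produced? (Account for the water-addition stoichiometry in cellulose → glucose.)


glucose = cellulose * 180/162
= 374.71 * 180/162
= 416.3444 g

416.3444 g


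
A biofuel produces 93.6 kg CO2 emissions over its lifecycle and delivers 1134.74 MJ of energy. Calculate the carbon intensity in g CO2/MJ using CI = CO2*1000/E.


CI = CO2 * 1000 / E
= 93.6 * 1000 / 1134.74
= 82.4859 g CO2/MJ

82.4859 g CO2/MJ


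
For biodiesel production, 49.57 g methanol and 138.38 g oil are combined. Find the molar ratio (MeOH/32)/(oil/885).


Molar ratio = n_MeOH / n_oil = (MeOH/32) / (oil/885) = (MeOH * 885) / (32 * oil)
= (49.57 * 885) / (32 * 138.38)
= 9.9069

9.9069


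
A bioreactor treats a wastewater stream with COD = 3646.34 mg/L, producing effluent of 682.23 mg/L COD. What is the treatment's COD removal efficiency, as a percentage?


eta = (COD_in - COD_out) / COD_in * 100
= (3646.34 - 682.23) / 3646.34 * 100
= 81.2900%

81.2900%


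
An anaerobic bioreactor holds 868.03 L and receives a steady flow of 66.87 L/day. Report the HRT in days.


HRT = V / Q
= 868.03 / 66.87
= 12.9809 days

12.9809 days


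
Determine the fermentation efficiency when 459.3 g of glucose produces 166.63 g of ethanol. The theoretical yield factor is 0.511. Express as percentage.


Fermentation efficiency = (actual / (0.511 * glucose)) * 100
= (166.63 / (0.511 * 459.3)) * 100
= 70.9963%

70.9963%


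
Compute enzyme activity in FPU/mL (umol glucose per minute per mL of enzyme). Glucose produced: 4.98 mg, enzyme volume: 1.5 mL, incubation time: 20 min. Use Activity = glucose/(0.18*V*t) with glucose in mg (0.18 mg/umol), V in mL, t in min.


Activity = glucose_mg / (0.18 mg/umol * V_mL * t_min)
= 4.98 / (0.18 * 1.5 * 20)
= 0.9222 FPU/mL

0.9222 FPU/mL


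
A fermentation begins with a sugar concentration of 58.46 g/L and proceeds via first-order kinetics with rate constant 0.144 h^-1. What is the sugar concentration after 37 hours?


S = S0 * exp(-k * t)
S = 58.46 * exp(-0.144 * 37)
S = 0.2838 g/L

0.2838 g/L


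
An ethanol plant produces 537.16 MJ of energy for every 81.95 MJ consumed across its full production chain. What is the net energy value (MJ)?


NEV = E_out - E_in
= 537.16 - 81.95
= 455.2100 MJ

455.2100 MJ


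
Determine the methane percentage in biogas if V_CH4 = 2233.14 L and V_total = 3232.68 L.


CH4% = V_CH4 / V_total * 100
= 2233.14 / 3232.68 * 100
= 69.0801%

69.0801%


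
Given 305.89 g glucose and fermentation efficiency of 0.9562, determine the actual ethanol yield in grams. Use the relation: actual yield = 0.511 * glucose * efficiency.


Actual ethanol: m = 0.511 * 305.89 * 0.9562
m = 149.4634 g

149.4634 g


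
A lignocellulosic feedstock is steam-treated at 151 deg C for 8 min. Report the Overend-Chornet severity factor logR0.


logR0 = log10(t * exp((T - 100) / 14.75))
= log10(8 * exp((151 - 100) / 14.75))
= 2.4047

2.4047


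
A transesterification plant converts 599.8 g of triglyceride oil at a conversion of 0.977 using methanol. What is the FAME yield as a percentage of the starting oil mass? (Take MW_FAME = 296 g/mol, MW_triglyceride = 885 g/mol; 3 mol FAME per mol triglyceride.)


m_FAME = oil * conv * (3 * 296 / 885) = oil * conv * (888/885)
= 599.8 * 0.977 * 888 / 885
= 587.9911 g
Y = m_FAME / oil * 100 = conv * (888/885) * 100
= 0.977 * 888 / 885 * 100
= 98.03%

98.03%


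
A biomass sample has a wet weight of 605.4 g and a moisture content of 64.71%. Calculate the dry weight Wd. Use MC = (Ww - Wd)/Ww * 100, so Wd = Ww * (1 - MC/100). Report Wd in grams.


Wd = Ww * (1 - MC/100)
= 605.4 * (1 - 64.71/100)
= 213.6457 g

213.6457 g


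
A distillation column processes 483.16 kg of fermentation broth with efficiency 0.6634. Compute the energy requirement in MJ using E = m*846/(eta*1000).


E = m * 846 / (eta * 1000)
= 483.16 * 846 / (0.6634 * 1000)
= 616.1492 MJ

616.1492 MJ


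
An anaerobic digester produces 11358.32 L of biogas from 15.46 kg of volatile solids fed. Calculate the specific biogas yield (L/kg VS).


Y = V / VS
= 11358.32 / 15.46
= 734.6908 L/kg VS

734.6908 L/kg VS


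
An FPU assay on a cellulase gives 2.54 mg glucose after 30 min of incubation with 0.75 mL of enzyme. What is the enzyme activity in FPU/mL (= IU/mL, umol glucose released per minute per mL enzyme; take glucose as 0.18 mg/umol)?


Activity = glucose_mg / (0.18 mg/umol * V_mL * t_min)
= 2.54 / (0.18 * 0.75 * 30)
= 0.6272 FPU/mL

0.6272 FPU/mL


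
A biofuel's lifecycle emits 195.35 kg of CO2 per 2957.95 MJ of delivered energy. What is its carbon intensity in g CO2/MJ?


CI = CO2 * 1000 / E
= 195.35 * 1000 / 2957.95
= 66.0424 g CO2/MJ

66.0424 g CO2/MJ


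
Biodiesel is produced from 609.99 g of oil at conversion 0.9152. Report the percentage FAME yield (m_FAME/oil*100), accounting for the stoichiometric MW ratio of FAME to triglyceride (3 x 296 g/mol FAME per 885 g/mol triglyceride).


m_FAME = oil * conv * (3 * 296 / 885) = oil * conv * (888/885)
= 609.99 * 0.9152 * 888 / 885
= 560.1553 g
Y = m_FAME / oil * 100 = conv * (888/885) * 100
= 0.9152 * 888 / 885 * 100
= 91.83%

91.83%


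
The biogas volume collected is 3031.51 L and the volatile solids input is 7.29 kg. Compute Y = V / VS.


Y = V / VS
= 3031.51 / 7.29
= 415.8450 L/kg VS

415.8450 L/kg VS


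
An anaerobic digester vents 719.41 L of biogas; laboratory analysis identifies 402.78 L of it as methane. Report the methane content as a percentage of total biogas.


CH4% = V_CH4 / V_total * 100
= 402.78 / 719.41 * 100
= 55.9875%

55.9875%


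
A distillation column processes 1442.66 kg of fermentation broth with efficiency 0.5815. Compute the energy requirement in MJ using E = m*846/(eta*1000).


E = m * 846 / (eta * 1000)
= 1442.66 * 846 / (0.5815 * 1000)
= 2098.8656 MJ

2098.8656 MJ


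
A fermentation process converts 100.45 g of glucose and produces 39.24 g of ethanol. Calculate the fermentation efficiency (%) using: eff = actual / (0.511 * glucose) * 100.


Fermentation efficiency = (actual / (0.511 * glucose)) * 100
= (39.24 / (0.511 * 100.45)) * 100
= 76.4466%

76.4466%


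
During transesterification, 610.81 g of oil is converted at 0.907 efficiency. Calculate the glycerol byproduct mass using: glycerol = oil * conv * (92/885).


glycerol = oil * conv * (92/885)
= 610.81 * 0.907 * 92 / 885
= 57.5914 g

57.5914 g


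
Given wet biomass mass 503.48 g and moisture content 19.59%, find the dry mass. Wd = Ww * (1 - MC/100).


Wd = Ww * (1 - MC/100)
= 503.48 * (1 - 19.59/100)
= 404.8483 g

404.8483 g


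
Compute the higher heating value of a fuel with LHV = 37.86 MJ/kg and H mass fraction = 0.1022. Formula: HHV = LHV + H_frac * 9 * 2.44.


HHV = LHV + H_frac * 9 * 2.44
= 37.86 + 0.1022 * 9 * 2.44
= 40.1043 MJ/kg

40.1043 MJ/kg


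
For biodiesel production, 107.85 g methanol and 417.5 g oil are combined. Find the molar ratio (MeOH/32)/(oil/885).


Molar ratio = n_MeOH / n_oil = (MeOH/32) / (oil/885) = (MeOH * 885) / (32 * oil)
= (107.85 * 885) / (32 * 417.5)
= 7.1443

7.1443


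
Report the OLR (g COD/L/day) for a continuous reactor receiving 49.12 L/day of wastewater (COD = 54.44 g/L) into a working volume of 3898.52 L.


OLR = Q * S / V
= 49.12 * 54.44 / 3898.52
= 0.6859 g/L/day

0.6859 g/L/day


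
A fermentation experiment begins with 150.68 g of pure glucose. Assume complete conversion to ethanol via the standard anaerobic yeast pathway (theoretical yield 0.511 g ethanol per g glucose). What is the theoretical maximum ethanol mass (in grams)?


Theoretical ethanol yield: m_EtOH = 0.511 * m_glucose
m_EtOH = 0.511 * 150.68 = 76.9975 g

76.9975 g


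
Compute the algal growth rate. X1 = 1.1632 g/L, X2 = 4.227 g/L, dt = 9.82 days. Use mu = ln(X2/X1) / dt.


mu = ln(X2/X1) / dt
= ln(4.227/1.1632) / 9.82
= 0.1314 per day

0.1314 per day


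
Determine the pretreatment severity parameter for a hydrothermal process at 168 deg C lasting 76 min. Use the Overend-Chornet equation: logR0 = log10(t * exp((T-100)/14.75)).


logR0 = log10(t * exp((T - 100) / 14.75))
= log10(76 * exp((168 - 100) / 14.75))
= 3.8830

3.8830


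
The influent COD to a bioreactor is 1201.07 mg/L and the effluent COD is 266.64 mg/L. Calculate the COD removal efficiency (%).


eta = (COD_in - COD_out) / COD_in * 100
= (1201.07 - 266.64) / 1201.07 * 100
= 77.7998%

77.7998%


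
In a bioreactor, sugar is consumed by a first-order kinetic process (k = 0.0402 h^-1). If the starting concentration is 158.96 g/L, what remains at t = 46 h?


S = S0 * exp(-k * t)
S = 158.96 * exp(-0.0402 * 46)
S = 25.0144 g/L

25.0144 g/L


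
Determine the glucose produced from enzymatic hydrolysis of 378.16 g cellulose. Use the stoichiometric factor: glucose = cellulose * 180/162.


glucose = cellulose * 180/162
= 378.16 * 180/162
= 420.1778 g

420.1778 g


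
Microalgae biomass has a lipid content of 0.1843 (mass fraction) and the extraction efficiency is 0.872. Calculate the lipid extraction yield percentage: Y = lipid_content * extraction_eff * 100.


Y = lipid_content * extraction_eff * 100
= 0.1843 * 0.872 * 100
= 16.0710%

16.0710%


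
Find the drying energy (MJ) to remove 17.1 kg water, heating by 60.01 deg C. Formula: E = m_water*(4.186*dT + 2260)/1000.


E = m_water * (4.186 * dT + 2260) / 1000
= 17.1 * (4.186 * 60.01 + 2260) / 1000
= 42.9416 MJ

42.9416 MJ


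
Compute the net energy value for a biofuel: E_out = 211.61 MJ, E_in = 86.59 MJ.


NEV = E_out - E_in
= 211.61 - 86.59
= 125.0200 MJ

125.0200 MJ


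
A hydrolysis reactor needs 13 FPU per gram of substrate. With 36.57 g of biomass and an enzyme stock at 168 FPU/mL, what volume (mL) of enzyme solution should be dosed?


V = dosage * m_sub / activity
V = 13 * 36.57 / 168
V = 2.8298 mL

2.8298 mL


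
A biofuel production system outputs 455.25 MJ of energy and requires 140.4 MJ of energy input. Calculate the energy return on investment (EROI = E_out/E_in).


EROI = E_out / E_in
= 455.25 / 140.4
= 3.2425

3.2425
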